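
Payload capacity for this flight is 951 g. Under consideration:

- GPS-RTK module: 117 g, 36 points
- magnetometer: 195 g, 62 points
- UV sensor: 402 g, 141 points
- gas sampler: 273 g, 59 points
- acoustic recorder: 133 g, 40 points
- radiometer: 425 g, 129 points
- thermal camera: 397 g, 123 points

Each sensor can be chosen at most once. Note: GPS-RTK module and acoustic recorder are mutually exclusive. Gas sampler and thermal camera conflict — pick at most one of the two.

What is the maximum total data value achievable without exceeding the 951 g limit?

306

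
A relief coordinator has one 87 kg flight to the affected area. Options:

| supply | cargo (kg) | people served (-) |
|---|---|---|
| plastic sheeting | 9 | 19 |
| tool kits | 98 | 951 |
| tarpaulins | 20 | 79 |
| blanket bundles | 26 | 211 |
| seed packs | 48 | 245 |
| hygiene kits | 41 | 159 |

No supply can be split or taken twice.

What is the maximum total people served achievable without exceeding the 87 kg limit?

475

Plastic sheeting + blanket bundles + seed packs uses 83 of the 87 kg and totals 475.
An exhaustive check of the 64 subsets confirms 475.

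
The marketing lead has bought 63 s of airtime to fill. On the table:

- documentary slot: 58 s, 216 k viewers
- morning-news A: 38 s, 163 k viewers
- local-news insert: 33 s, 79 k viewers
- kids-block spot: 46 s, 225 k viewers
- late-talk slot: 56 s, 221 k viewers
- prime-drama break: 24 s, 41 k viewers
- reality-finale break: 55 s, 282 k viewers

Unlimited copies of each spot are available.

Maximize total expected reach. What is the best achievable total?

Reality-finale break uses 55 of the 63 s and totals 282.
That's the maximum — no swap from here does better than 282.

282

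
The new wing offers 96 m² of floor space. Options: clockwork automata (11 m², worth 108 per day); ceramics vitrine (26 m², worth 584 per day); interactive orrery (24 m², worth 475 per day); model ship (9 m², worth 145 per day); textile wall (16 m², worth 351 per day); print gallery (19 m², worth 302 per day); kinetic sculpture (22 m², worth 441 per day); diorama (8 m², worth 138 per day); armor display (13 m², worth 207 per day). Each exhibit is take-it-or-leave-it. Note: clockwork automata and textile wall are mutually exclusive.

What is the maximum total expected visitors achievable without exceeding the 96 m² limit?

1989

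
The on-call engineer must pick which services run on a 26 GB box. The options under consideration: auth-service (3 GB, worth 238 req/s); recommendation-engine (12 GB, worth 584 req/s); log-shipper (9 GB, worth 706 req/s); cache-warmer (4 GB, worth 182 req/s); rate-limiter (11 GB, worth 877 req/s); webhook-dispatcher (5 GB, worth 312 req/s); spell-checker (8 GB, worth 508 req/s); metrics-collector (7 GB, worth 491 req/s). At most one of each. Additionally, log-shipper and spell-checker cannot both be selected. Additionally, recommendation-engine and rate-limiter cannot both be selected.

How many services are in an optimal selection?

4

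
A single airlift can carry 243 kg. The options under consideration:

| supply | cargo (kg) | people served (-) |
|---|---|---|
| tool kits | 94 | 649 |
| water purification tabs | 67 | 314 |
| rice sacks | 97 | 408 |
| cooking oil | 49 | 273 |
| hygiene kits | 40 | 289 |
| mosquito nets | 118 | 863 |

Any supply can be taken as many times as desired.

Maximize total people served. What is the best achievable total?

Taking the top-ratio supplies first gives 2×mosquito nets for 1726 (236 kg).
Replace 2×mosquito nets with 6×hygiene kits: the trade gains 8 net, giving 1734 at 240 kg.

1734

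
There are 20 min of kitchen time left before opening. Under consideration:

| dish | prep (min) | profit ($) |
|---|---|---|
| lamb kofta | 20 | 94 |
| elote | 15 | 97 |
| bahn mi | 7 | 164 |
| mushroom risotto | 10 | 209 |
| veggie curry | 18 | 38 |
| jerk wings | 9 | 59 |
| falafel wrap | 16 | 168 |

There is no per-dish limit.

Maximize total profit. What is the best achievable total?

By profit per min: bahn mi 23.43, mushroom risotto 20.90, falafel wrap 10.50, jerk wings 6.56 lead.
Filling by ratio: 2×bahn mi for 328, with 6 min left unused.
Dropping 2×bahn mi frees 14 min; slotting in 2×mushroom risotto (20 min) lifts the total to 418 at 20 min.

418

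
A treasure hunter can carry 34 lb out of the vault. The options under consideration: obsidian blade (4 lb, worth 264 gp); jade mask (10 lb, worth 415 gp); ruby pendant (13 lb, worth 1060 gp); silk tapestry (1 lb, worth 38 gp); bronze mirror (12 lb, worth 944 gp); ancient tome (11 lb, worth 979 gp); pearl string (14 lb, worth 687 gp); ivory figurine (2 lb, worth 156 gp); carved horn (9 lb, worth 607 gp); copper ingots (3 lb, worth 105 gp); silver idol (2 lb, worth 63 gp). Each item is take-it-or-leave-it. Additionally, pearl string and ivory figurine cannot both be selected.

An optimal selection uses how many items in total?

4

Best achievable value is 2686.
For example bronze mirror + ancient tome + ivory figurine + carved horn achieves it, using 34 lb.
Every optimal selection uses 4 items.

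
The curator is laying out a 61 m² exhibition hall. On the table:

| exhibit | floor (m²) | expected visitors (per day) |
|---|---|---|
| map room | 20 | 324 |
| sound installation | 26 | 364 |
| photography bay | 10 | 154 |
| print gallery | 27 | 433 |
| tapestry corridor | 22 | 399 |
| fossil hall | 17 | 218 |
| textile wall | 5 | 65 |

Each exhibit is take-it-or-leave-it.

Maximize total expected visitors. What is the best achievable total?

986

A density-first pass picks map room + photography bay + tapestry corridor + textile wall — 942 at 57 m².
The 25 m² tied up in map room and textile wall is better spent on print gallery — total rises to 986 (59 m²).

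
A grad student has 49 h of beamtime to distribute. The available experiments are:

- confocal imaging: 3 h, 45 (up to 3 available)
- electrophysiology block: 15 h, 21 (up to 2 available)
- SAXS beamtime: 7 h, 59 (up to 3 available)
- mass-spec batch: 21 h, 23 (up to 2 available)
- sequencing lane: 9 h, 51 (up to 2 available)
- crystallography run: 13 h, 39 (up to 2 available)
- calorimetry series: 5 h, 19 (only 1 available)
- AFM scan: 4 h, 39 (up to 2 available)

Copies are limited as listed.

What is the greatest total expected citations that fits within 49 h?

441

Taking 3×confocal imaging + 3×SAXS beamtime + sequencing lane + 2×AFM scan: 47 h used, 441 in expected citations.
The spare 2 h is too small for any remaining experiment, and no exchange beats 441.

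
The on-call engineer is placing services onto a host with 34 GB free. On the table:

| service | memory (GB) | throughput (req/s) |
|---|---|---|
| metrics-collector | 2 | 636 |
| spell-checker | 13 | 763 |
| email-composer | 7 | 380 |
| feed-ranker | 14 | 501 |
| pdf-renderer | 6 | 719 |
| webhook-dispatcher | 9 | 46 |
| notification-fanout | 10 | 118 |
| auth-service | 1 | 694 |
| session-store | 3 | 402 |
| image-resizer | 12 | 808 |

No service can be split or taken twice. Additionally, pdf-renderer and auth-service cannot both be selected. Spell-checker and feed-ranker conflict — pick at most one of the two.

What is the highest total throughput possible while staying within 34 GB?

Best packing: metrics-collector + spell-checker + auth-service + session-store + image-resizer — 31 GB, 3303 total.

3303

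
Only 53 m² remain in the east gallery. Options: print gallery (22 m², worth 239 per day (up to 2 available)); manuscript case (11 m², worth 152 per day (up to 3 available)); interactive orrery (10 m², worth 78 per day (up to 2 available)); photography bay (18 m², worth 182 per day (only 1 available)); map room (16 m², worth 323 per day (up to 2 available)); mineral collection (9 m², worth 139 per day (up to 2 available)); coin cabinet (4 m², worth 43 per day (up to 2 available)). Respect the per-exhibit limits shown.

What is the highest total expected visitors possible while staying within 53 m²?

The ratio heuristic lands on 2×map room + 2×mineral collection (924) but leaves 3 m² idle.
Dropping mineral collection frees 9 m²; slotting in manuscript case (11 m²) lifts the total to 937 at 52 m².
The spare 1 m² is too small for any remaining exhibit, and no exchange beats 937.

937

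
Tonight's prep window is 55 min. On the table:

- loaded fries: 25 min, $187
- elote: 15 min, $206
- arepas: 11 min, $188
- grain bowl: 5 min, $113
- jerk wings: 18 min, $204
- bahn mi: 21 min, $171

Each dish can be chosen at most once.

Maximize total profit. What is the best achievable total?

By profit per min: grain bowl 22.60, arepas 17.09, elote 13.73, jerk wings 11.33 lead.
Best packing: elote + arepas + grain bowl + jerk wings — 49 min, 711 total.

711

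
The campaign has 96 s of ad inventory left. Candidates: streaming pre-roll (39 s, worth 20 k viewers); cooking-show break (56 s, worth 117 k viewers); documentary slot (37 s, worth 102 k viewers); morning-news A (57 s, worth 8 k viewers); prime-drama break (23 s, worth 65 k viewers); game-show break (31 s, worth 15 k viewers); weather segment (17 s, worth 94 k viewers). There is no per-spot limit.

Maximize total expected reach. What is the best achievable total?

By expected reach per s: weather segment 5.53, prime-drama break 2.83, documentary slot 2.76 lead.
The ratio ordering already packs tightly: 5×weather segment, 85 s, 470.
Every other selection either busts 96 s or fails to beat 470.

470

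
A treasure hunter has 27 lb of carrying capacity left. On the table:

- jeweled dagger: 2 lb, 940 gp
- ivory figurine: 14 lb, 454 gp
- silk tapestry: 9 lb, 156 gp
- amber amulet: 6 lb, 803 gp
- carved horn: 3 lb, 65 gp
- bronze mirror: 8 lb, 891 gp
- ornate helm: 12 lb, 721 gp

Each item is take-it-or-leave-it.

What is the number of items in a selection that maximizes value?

The maximum value within 27 lb is 2790.
For example jeweled dagger + silk tapestry + amber amulet + bronze mirror achieves it, using 25 lb.
Any selection reaching 2790 contains exactly 4 items.

4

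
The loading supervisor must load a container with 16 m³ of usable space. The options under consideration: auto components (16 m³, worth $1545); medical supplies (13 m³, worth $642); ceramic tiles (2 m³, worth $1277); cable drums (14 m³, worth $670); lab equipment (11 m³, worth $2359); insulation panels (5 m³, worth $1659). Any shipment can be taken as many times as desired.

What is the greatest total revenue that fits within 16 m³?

By revenue per m³: ceramic tiles 638.50, insulation panels 331.80, lab equipment 214.45 lead.
8×ceramic tiles uses 16 of the 16 m³ and totals 10216.
Nothing else within 16 m³ beats 10216.

10216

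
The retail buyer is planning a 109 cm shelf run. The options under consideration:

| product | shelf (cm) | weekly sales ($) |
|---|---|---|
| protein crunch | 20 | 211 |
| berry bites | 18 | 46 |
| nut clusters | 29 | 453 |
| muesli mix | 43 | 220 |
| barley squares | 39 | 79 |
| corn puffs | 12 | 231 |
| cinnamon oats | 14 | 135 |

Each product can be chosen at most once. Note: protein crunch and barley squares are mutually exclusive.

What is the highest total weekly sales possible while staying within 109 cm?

A density-first pass picks protein crunch + berry bites + nut clusters + corn puffs + cinnamon oats — 1076 at 93 cm.
Replace berry bites and cinnamon oats with muesli mix: the trade gains 39 net, giving 1115 at 104 cm.
Next best is protein crunch + berry bites + nut clusters + corn puffs + cinnamon oats at 1076 (93 cm) — short by 39.

1115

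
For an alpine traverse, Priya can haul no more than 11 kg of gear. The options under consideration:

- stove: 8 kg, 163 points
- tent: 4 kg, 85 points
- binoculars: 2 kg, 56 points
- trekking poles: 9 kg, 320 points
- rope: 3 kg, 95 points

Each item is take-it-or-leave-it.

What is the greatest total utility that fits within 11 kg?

376

Ranking by ratio (utility/kg): trekking poles 35.56, rope 31.67, binoculars 28.00, tent 21.25.
Best packing: binoculars + trekking poles — 11 kg, 376 total.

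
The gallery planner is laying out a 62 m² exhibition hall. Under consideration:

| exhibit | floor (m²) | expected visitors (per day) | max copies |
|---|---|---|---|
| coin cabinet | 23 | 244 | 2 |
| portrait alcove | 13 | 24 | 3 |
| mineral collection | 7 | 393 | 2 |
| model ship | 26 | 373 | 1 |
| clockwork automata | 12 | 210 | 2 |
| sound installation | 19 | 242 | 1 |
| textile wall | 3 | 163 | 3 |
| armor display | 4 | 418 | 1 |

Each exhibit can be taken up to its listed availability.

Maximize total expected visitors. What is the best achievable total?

Ranking by ratio (expected visitors/m²): armor display 104.50, mineral collection 56.14, textile wall 54.33, clockwork automata 17.50.
Greedy by ratio would take 2×mineral collection + 2×clockwork automata + 3×textile wall + armor display: 51 m² used, total 2113.
The 12 m² tied up in clockwork automata is better spent on coin cabinet — total rises to 2147 (62 m²).
Nothing else within 62 m² beats 2147.

2147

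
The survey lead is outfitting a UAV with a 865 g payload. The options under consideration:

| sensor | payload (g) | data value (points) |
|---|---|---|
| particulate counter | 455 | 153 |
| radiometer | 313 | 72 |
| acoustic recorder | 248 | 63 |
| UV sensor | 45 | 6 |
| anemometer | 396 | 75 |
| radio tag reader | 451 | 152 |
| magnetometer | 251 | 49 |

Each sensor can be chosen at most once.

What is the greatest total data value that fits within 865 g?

231

A density-first pass picks acoustic recorder + UV sensor + radio tag reader — 221 at 744 g.
The 699 g tied up in acoustic recorder and radio tag reader is better spent on particulate counter + radiometer — total rises to 231 (813 g).
That's the maximum — no swap from here does better than 231.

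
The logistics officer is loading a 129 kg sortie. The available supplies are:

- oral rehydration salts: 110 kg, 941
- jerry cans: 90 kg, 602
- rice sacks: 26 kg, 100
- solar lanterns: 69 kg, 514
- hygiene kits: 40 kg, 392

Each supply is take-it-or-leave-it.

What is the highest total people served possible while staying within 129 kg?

941

Density check — hygiene kits 9.80, oral rehydration salts 8.55, solar lanterns 7.45 are the best per kg.
Taking the top-ratio supplies first gives solar lanterns + hygiene kits for 906 (109 kg).
Replace solar lanterns and hygiene kits with oral rehydration salts: the trade gains 35 net, giving 941 at 110 kg.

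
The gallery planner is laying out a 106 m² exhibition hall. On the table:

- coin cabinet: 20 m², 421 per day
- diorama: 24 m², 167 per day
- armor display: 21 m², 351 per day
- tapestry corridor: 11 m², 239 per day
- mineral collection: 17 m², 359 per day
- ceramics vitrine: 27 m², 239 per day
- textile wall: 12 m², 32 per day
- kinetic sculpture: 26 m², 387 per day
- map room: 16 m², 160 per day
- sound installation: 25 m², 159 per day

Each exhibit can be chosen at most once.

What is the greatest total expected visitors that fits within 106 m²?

1757

By expected visitors per m²: tapestry corridor 21.73, mineral collection 21.12, coin cabinet 21.05, armor display 16.71 lead.
Taking coin cabinet + armor display + tapestry corridor + mineral collection + kinetic sculpture: 95 m² used, 1757 in expected visitors.
Every other selection either busts 106 m² or fails to beat 1757.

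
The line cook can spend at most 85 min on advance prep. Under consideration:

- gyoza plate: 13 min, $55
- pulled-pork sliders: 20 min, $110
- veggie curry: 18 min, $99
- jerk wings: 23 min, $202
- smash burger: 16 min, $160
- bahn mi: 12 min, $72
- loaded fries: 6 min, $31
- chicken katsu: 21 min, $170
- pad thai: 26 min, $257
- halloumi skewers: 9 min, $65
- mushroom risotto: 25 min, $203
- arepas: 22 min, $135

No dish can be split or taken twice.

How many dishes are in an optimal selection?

Best achievable profit is 735.
For example jerk wings + smash burger + chicken katsu + mushroom risotto achieves it, using 85 min.
Every optimal selection uses 4 dishes.

4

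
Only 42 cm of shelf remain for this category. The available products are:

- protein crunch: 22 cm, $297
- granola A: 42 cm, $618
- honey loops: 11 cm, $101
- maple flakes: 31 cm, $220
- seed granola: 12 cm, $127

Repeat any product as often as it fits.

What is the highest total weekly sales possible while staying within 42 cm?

618

By weekly sales per cm: granola A 14.71, protein crunch 13.50, seed granola 10.58 lead.
Best packing: granola A — 42 cm, 618 total.
No other feasible combination exceeds 618.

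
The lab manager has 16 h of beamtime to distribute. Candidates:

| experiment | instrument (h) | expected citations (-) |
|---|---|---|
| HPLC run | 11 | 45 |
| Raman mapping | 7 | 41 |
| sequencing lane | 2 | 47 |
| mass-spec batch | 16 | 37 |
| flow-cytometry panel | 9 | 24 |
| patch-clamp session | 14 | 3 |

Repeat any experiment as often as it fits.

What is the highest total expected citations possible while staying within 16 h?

Ranking by ratio (expected citations/h): sequencing lane 23.50, Raman mapping 5.86, HPLC run 4.09.
The ratio ordering already packs tightly: 8×sequencing lane, 16 h, 376.

376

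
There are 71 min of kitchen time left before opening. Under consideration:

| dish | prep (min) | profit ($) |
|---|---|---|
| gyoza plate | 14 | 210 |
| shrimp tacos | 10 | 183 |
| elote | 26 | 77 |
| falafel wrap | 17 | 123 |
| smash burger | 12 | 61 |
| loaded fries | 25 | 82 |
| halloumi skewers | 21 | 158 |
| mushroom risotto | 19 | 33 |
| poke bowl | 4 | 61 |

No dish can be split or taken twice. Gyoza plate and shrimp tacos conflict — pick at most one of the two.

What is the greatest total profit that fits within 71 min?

Best packing: gyoza plate + falafel wrap + smash burger + halloumi skewers + poke bowl — 68 min, 613 total.
The closest alternative, shrimp tacos + falafel wrap + smash burger + halloumi skewers + poke bowl, reaches only 586.

613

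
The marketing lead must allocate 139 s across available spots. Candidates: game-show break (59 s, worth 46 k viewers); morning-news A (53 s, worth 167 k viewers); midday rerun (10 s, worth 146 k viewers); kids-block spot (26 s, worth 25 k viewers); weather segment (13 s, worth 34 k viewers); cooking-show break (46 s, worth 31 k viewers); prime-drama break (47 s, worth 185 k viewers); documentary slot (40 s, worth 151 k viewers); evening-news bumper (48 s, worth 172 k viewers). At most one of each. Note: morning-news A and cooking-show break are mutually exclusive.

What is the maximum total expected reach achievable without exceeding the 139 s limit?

541

Midday rerun + kids-block spot + weather segment + prime-drama break + documentary slot uses 136 of the 139 s and totals 541.
Runner-up midday rerun + weather segment + prime-drama break + evening-news bumper tops out at 537.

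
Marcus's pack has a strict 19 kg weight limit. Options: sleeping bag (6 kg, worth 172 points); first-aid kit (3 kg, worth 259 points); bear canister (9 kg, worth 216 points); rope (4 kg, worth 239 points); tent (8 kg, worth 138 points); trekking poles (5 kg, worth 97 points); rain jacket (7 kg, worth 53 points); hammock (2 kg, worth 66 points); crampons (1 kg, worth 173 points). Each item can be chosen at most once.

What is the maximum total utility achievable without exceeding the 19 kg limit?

Greedy by ratio would take sleeping bag + first-aid kit + rope + hammock + crampons: 16 kg used, total 909.
Replace sleeping bag with bear canister: the trade gains 44 net, giving 953 at 19 kg.

953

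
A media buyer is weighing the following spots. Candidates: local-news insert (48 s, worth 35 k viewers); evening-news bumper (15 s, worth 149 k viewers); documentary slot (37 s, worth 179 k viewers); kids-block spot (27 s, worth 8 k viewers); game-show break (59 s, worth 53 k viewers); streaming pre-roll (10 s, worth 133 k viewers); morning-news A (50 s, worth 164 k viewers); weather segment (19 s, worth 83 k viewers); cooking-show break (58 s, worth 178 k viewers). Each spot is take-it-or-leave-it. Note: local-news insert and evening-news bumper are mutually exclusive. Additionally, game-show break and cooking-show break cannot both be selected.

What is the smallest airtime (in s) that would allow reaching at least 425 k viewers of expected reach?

62

Look for the lowest-airtime combination reaching 425.
evening-news bumper + documentary slot + streaming pre-roll reaches 461 using 62 s.
Any bundle with less than 62 s falls short of 425.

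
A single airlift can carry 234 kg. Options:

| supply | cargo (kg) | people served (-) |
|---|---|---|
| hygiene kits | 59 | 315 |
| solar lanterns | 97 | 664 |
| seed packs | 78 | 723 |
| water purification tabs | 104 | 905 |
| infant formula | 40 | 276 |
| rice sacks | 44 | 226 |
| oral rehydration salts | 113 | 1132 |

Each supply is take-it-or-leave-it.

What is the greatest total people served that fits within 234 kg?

The ratio ordering already packs tightly: seed packs + infant formula + oral rehydration salts, 231 kg, 2131.
Next best is water purification tabs + oral rehydration salts at 2037 (217 kg) — short by 94.

2131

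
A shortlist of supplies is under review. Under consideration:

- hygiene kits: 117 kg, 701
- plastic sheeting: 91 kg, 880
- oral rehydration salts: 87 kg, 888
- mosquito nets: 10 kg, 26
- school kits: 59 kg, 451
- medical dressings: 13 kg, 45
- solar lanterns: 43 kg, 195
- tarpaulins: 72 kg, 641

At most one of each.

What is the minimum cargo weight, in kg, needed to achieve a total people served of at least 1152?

Need the lightest bundle worth ≥ 1152.
Taking oral rehydration salts + school kits gives 1339 (≥ 1152) for 146 kg.
Below 146 kg the best achievable stays under 1152.

146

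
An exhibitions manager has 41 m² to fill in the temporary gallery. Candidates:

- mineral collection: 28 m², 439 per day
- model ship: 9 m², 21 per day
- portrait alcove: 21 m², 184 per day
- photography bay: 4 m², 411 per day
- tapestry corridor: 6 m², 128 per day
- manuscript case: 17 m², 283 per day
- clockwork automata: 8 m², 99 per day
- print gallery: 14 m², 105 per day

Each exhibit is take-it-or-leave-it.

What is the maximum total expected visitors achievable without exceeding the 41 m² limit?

Taking the top-ratio exhibits first gives photography bay + tapestry corridor + manuscript case + clockwork automata for 921 (35 m²).
Replace manuscript case and clockwork automata with mineral collection: the trade gains 57 net, giving 978 at 38 m².

978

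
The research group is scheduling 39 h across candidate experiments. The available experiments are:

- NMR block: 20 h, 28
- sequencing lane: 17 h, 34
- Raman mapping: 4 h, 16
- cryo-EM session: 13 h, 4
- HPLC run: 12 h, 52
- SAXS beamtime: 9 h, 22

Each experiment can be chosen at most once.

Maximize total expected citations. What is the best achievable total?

The ratio heuristic lands on Raman mapping + cryo-EM session + HPLC run + SAXS beamtime (94) but leaves 1 h idle.
Dropping Raman mapping and cryo-EM session frees 17 h; slotting in sequencing lane (17 h) lifts the total to 108 at 38 h.
The spare 1 h is too small for any remaining experiment, and no exchange beats 108.

108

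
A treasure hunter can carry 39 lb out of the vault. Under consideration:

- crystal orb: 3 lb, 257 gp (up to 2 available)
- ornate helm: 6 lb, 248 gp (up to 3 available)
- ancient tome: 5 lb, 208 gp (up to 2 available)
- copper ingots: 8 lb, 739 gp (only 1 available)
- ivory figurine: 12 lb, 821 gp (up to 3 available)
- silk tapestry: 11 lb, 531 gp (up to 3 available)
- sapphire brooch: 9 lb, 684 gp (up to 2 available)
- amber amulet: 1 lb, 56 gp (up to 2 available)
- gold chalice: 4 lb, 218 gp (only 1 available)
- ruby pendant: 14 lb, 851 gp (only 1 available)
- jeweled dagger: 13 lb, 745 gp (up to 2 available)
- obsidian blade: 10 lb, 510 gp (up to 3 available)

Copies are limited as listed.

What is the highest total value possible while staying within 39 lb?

2984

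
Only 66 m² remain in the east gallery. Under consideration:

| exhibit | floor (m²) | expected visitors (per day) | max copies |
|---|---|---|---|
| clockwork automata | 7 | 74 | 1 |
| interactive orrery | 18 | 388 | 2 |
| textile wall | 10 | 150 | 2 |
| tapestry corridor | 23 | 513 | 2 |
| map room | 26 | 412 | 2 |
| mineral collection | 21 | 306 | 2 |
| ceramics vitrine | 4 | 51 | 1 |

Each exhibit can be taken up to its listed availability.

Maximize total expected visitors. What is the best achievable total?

1414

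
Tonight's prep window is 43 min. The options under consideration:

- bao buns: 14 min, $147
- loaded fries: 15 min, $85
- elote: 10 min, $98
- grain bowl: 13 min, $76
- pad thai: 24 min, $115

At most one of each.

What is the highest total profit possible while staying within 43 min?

330

Density check — bao buns 10.50, elote 9.80, grain bowl 5.85 are the best per min.
Filling by ratio: bao buns + elote + grain bowl for 321, with 6 min left unused.
The 13 min tied up in grain bowl is better spent on loaded fries — total rises to 330 (39 min).
The closest alternative, bao buns + elote + grain bowl, reaches only 321.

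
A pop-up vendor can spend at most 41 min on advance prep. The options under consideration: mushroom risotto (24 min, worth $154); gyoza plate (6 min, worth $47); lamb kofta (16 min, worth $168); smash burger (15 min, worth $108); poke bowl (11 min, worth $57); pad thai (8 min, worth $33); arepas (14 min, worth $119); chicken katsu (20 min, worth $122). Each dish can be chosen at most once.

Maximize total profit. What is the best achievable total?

344

By profit per min: lamb kofta 10.50, arepas 8.50, gyoza plate 7.83 lead.
Greedy by ratio would take gyoza plate + lamb kofta + arepas: 36 min used, total 334.
Dropping gyoza plate frees 6 min; slotting in poke bowl (11 min) lifts the total to 344 at 41 min.
Runner-up gyoza plate + lamb kofta + arepas tops out at 334.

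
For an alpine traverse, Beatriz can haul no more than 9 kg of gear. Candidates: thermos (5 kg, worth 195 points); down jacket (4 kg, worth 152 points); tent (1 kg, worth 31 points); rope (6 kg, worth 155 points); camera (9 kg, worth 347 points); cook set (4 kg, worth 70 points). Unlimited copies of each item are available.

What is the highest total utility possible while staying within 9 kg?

347

Density check — thermos 39.00, camera 38.56, down jacket 38.00, tent 31.00 are the best per kg.
Thermos + down jacket uses 9 of the 9 kg and totals 347.
Every other selection either busts 9 kg or fails to beat 347.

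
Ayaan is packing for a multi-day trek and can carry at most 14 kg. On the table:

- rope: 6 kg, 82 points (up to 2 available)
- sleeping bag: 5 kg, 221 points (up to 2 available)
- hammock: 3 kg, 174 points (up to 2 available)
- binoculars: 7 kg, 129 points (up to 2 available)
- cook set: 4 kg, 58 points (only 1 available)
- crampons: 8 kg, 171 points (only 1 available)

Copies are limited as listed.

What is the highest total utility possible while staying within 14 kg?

616

The ratio heuristic lands on sleeping bag + 2×hammock (569) but leaves 3 kg idle.
The 3 kg tied up in hammock is better spent on sleeping bag — total rises to 616 (13 kg).
That's the maximum — no swap from here does better than 616.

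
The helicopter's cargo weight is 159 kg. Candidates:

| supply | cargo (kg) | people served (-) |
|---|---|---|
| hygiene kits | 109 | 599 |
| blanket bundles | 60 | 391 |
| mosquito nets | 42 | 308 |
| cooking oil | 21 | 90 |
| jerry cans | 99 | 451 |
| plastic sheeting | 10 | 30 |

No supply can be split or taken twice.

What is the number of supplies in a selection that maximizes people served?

The maximum people served within 159 kg is 907.
For example hygiene kits + mosquito nets achieves it, using 151 kg.
Any selection reaching 907 contains exactly 2 supplies.

2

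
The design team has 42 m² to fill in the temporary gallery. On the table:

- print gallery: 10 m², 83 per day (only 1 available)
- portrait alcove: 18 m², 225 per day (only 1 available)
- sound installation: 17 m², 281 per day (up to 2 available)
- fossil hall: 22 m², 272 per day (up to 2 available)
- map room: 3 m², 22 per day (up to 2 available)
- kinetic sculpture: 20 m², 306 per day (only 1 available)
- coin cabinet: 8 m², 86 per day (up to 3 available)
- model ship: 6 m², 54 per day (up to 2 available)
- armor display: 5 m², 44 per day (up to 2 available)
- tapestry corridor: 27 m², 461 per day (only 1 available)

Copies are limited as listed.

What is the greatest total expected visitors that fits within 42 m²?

Filling by ratio: coin cabinet + model ship + tapestry corridor for 601, with 1 m² left unused.
Replace model ship and tapestry corridor with 2×sound installation: the trade gains 47 net, giving 648 at 42 m².

648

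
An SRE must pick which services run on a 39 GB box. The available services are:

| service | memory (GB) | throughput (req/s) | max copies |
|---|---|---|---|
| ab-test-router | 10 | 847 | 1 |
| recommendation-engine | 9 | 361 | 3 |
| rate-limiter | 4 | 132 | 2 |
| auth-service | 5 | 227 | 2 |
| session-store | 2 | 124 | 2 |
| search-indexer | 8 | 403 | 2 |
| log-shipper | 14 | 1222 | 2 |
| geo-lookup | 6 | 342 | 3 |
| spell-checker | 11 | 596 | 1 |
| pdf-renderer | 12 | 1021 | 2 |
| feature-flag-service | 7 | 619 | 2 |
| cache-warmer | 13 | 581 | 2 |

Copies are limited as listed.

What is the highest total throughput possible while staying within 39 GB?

By throughput per GB: feature-flag-service 88.43, log-shipper 87.29, pdf-renderer 85.08, ab-test-router 84.70 lead.
A density-first pass picks ab-test-router + log-shipper + 2×feature-flag-service — 3307 at 38 GB.
The 17 GB tied up in ab-test-router and feature-flag-service is better spent on 2×session-store + log-shipper — total rises to 3311 (39 GB).
No other feasible combination exceeds 3311.

3311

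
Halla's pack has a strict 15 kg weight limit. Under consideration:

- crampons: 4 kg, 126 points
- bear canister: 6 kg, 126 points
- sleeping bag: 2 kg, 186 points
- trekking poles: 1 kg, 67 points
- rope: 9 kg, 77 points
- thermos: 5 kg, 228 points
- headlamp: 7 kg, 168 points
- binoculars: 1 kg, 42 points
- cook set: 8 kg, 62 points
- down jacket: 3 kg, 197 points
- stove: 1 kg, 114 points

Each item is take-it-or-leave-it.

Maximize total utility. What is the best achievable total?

851

By utility per kg: stove 114.00, sleeping bag 93.00, trekking poles 67.00, down jacket 65.67 lead.
Filling by ratio: sleeping bag + trekking poles + thermos + binoculars + down jacket + stove for 834, with 2 kg left unused.
The 2 kg tied up in trekking poles and binoculars is better spent on crampons — total rises to 851 (15 kg).
The closest alternative, sleeping bag + trekking poles + thermos + binoculars + down jacket + stove, reaches only 834.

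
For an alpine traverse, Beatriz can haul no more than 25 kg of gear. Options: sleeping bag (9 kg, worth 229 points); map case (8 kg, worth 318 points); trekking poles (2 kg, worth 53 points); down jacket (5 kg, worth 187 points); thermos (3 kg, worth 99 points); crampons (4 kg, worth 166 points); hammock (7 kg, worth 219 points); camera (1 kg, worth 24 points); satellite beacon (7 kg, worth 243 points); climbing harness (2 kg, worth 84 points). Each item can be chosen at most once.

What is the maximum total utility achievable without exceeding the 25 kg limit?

938

Density check — climbing harness 42.00, crampons 41.50, map case 39.75, down jacket 37.40 are the best per kg.
Taking the top-ratio items first gives map case + trekking poles + down jacket + thermos + crampons + camera + climbing harness for 931 (25 kg).
Replace trekking poles and thermos and climbing harness with satellite beacon: the trade gains 7 net, giving 938 at 25 kg.
Runner-up map case + thermos + crampons + camera + satellite beacon + climbing harness tops out at 934.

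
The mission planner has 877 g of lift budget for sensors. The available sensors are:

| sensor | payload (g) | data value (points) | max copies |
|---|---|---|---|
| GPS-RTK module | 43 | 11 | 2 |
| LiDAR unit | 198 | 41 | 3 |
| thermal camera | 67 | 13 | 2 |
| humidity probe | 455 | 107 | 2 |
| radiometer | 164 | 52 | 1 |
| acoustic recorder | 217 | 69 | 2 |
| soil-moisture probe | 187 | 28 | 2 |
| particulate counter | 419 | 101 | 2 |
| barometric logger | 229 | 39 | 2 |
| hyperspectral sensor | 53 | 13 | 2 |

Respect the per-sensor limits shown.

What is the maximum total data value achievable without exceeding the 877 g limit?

Best packing: 2×GPS-RTK module + thermal camera + radiometer + 2×acoustic recorder + 2×hyperspectral sensor — 857 g, 251 total.
The spare 20 g is too small for any remaining sensor, and no exchange beats 251.

251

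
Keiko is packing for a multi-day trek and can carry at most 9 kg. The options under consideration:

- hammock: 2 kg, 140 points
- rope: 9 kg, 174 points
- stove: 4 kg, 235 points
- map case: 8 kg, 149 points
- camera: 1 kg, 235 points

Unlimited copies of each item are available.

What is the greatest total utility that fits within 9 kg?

2115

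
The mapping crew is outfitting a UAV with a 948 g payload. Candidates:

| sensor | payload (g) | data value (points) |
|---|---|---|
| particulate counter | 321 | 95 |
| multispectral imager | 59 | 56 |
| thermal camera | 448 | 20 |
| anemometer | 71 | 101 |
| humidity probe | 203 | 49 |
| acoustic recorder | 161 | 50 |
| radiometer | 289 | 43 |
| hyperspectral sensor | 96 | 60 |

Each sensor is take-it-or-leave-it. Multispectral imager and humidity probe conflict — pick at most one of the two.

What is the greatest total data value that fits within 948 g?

Taking particulate counter + multispectral imager + anemometer + acoustic recorder + hyperspectral sensor: 708 g used, 362 in data value.

362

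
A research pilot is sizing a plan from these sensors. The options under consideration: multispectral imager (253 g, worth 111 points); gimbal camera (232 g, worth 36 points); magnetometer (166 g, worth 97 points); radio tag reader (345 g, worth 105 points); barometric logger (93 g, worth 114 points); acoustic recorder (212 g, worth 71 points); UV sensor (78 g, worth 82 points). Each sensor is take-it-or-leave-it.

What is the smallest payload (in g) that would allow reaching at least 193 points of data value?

Need the lightest bundle worth ≥ 193.
Taking barometric logger + UV sensor gives 196 (≥ 193) for 171 g.
Any bundle with less than 171 g falls short of 193.

171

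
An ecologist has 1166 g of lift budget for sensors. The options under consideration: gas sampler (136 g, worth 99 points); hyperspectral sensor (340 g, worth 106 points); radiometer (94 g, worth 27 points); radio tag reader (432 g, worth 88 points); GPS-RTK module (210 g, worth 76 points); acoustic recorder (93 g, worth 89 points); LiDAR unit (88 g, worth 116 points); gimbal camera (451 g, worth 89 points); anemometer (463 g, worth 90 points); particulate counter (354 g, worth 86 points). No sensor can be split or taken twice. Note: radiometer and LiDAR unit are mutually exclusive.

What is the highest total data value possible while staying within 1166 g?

500

Taking gas sampler + hyperspectral sensor + acoustic recorder + LiDAR unit + anemometer: 1120 g used, 500 in data value.
Next best is gas sampler + hyperspectral sensor + acoustic recorder + LiDAR unit + gimbal camera at 499 (1108 g) — short by 1.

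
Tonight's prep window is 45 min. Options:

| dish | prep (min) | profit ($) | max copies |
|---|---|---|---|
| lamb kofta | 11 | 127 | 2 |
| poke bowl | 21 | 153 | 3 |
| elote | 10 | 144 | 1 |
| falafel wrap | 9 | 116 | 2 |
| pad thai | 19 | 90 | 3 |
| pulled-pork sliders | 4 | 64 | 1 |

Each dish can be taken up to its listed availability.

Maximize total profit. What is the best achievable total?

A density-first pass picks lamb kofta + elote + 2×falafel wrap + pulled-pork sliders — 567 at 43 min.
The 9 min tied up in falafel wrap is better spent on lamb kofta — total rises to 578 (45 min).
Every other selection either busts 45 min or exceeds an availability limit or fails to beat 578.

578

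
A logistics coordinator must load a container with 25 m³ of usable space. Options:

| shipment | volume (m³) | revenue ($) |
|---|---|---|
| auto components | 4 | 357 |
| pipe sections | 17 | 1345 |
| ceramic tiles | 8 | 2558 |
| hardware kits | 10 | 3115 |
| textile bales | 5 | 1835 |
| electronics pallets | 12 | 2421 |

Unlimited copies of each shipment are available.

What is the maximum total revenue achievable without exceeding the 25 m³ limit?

Ranking by ratio (revenue/m³): textile bales 367.00, ceramic tiles 319.75, hardware kits 311.50.
Taking 5×textile bales: 25 m³ used, 9175 in revenue.
Nothing else within 25 m³ beats 9175.

9175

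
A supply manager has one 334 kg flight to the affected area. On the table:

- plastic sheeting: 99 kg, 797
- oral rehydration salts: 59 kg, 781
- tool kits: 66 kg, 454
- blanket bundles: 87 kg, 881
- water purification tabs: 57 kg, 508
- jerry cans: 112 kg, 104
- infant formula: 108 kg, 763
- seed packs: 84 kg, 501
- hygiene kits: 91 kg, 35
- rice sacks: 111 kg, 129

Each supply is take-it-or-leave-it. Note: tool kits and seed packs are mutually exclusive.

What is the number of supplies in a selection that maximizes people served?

4

Optimal total is 2967.
For example plastic sheeting + oral rehydration salts + blanket bundles + water purification tabs achieves it, using 302 kg.
Any selection reaching 2967 contains exactly 4 supplies.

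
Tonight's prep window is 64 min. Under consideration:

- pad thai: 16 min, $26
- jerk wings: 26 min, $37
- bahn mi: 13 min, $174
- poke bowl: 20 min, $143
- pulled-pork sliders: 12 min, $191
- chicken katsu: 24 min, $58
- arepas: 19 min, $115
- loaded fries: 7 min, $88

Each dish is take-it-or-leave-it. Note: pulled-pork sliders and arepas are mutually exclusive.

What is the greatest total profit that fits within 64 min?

596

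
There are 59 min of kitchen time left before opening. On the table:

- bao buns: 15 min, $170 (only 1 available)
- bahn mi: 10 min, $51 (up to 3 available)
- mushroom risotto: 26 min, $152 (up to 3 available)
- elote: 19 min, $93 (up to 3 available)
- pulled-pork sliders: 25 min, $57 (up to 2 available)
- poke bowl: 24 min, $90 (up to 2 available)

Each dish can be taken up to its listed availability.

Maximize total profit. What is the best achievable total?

Best packing: bao buns + bahn mi + mushroom risotto — 51 min, 373 total.
Nothing else within 59 min beats 373.

373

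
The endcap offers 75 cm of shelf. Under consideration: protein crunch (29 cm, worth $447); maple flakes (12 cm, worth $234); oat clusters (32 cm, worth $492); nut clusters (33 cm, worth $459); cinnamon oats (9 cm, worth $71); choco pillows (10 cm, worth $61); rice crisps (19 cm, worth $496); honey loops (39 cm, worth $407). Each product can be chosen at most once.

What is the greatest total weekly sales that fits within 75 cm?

Density check — rice crisps 26.11, maple flakes 19.50, protein crunch 15.41 are the best per cm.
A density-first pass picks protein crunch + maple flakes + cinnamon oats + rice crisps — 1248 at 69 cm.
Replace protein crunch with oat clusters: the trade gains 45 net, giving 1293 at 72 cm.

1293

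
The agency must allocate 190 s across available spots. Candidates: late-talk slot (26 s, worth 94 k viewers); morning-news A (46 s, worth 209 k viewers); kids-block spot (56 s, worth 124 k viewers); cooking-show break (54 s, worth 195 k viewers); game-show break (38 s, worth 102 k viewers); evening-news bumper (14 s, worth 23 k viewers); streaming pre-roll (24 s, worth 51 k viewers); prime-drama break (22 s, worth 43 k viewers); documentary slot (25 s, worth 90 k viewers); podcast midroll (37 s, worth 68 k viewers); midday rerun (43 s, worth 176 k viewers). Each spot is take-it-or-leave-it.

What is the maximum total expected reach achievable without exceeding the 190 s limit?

The ratio heuristic lands on late-talk slot + morning-news A + cooking-show break + evening-news bumper + midday rerun (697) but leaves 7 s idle.
The 40 s tied up in late-talk slot and evening-news bumper is better spent on prime-drama break + documentary slot — total rises to 713 (190 s).

713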